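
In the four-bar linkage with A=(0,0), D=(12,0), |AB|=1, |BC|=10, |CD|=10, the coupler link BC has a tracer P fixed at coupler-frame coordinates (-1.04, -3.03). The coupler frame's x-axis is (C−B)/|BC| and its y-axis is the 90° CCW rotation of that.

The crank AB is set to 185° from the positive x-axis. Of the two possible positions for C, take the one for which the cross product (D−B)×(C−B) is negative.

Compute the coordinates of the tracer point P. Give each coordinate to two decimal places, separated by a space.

A=(0,0), D=(12.00,0)
B = A + 1.00·(cos185°, sin185°) = (-0.9962, -0.0872)
|BD| = 12.9965
circle(B,10.00) ∩ circle(D,10.00): a=6.4982, h=7.6008
  candidates: C₊=(5.4509,7.5571) cross=98.784; C₋=(5.5529,-7.6443) cross=-98.784
  mode - wants cross < 0 → take C=(5.5529,-7.6443) (cross=-98.784)
ex = (C−B)/|BC| = (0.6549,-0.7557); ey = (0.7557,0.6549)
P = B + -1.04·ex + -3.03·ey = (-3.9671,-1.2856)

-3.97 -1.29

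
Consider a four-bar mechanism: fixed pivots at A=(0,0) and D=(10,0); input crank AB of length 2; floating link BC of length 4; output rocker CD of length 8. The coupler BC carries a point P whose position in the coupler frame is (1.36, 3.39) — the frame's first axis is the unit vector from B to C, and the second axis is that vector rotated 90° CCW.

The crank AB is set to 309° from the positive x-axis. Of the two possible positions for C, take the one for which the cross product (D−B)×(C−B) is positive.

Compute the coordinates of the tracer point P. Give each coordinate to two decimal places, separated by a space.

-1.64 0.67

A=(0,0), D=(10.00,0)
B = A + 2.00·(cos309°, sin309°) = (1.2586, -1.5543)
|BD| = 8.8785
circle(B,4.00) ∩ circle(D,8.00): a=1.7361, h=3.6036
  candidates: C₊=(2.3370,2.2976) cross=31.995; C₋=(3.5988,-4.7983) cross=-31.995
  mode + wants cross > 0 → take C=(2.3370,2.2976) (cross=31.995)
ex = (C−B)/|BC| = (0.2696,0.9630); ey = (-0.9630,0.2696)
P = B + 1.36·ex + 3.39·ey = (-1.6392,0.6693)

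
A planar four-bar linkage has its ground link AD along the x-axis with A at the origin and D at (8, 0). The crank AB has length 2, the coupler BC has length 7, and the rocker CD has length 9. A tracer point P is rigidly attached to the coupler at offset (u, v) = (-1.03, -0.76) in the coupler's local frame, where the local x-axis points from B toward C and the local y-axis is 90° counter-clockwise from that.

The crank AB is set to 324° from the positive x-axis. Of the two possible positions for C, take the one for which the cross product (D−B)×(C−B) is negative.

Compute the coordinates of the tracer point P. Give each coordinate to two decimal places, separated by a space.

0.59 -0.41

A=(0,0), D=(8.00,0)
B = A + 2.00·(cos324°, sin324°) = (1.6180, -1.1756)
|BD| = 6.4893
circle(B,7.00) ∩ circle(D,9.00): a=0.7791, h=6.9565
  candidates: C₊=(1.1240,5.8070) cross=45.143; C₋=(3.6444,-7.8758) cross=-45.143
  mode - wants cross < 0 → take C=(3.6444,-7.8758) (cross=-45.143)
ex = (C−B)/|BC| = (0.2895,-0.9572); ey = (0.9572,0.2895)
P = B + -1.03·ex + -0.76·ey = (0.5924,-0.4097)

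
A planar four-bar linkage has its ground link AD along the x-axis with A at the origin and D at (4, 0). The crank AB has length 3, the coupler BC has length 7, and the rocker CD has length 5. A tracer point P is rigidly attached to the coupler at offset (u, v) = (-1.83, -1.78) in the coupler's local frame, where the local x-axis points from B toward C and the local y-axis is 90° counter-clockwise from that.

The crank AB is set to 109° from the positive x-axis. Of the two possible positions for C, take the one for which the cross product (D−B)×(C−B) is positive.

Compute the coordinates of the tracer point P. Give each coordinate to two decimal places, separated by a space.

A=(0,0), D=(4.00,0)
B = A + 3.00·(cos109°, sin109°) = (-0.9767, 2.8366)
|BD| = 5.7283
circle(B,7.00) ∩ circle(D,5.00): a=4.9590, h=4.9405
  candidates: C₊=(5.7781,4.6732) cross=28.301; C₋=(0.8852,-3.9113) cross=-28.301
  mode + wants cross > 0 → take C=(5.7781,4.6732) (cross=28.301)
ex = (C−B)/|BC| = (0.9650,0.2624); ey = (-0.2624,0.9650)
P = B + -1.83·ex + -1.78·ey = (-2.2756,0.6388)

-2.28 0.64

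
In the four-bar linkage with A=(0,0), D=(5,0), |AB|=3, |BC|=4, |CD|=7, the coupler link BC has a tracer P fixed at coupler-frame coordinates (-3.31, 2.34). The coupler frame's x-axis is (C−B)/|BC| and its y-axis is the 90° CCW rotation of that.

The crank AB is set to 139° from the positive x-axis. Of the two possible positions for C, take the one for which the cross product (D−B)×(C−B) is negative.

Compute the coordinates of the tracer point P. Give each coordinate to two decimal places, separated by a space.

-0.41 5.57

A=(0,0), D=(5.00,0)
B = A + 3.00·(cos139°, sin139°) = (-2.2641, 1.9682)
|BD| = 7.5260
circle(B,4.00) ∩ circle(D,7.00): a=1.5706, h=3.6787
  candidates: C₊=(0.2139,5.1081) cross=27.686; C₋=(-1.7102,-1.9933) cross=-27.686
  mode - wants cross < 0 → take C=(-1.7102,-1.9933) (cross=-27.686)
ex = (C−B)/|BC| = (0.1385,-0.9904); ey = (0.9904,0.1385)
P = B + -3.31·ex + 2.34·ey = (-0.4050,5.5703)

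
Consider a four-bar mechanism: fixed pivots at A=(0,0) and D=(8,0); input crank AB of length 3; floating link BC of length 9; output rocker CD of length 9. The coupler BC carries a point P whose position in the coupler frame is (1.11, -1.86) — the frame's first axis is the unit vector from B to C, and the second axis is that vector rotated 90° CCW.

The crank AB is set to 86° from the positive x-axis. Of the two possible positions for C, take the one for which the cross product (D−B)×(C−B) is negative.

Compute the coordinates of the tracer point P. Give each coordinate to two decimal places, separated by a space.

A=(0,0), D=(8.00,0)
B = A + 3.00·(cos86°, sin86°) = (0.2093, 2.9927)
|BD| = 8.3458
circle(B,9.00) ∩ circle(D,9.00): a=4.1729, h=7.9742
  candidates: C₊=(6.9641,8.9402) cross=66.550; C₋=(1.2452,-5.9475) cross=-66.550
  mode - wants cross < 0 → take C=(1.2452,-5.9475) (cross=-66.550)
ex = (C−B)/|BC| = (0.1151,-0.9934); ey = (0.9934,0.1151)
P = B + 1.11·ex + -1.86·ey = (-1.5106,1.6760)

-1.51 1.68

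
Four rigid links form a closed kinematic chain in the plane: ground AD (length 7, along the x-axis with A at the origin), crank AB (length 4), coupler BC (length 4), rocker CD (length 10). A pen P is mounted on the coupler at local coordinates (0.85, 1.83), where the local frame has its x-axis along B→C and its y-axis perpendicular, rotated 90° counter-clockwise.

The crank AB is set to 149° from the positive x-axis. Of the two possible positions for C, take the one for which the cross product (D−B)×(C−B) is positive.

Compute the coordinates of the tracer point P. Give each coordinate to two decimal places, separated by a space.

-4.56 3.73

A=(0,0), D=(7.00,0)
B = A + 4.00·(cos149°, sin149°) = (-3.4287, 2.0602)
|BD| = 10.6302
circle(B,4.00) ∩ circle(D,10.00): a=1.3641, h=3.7602
  candidates: C₊=(-1.3617,5.4847) cross=39.972; C₋=(-2.8192,-1.8931) cross=-39.972
  mode + wants cross > 0 → take C=(-1.3617,5.4847) (cross=39.972)
ex = (C−B)/|BC| = (0.5167,0.8561); ey = (-0.8561,0.5167)
P = B + 0.85·ex + 1.83·ey = (-4.5562,3.7335)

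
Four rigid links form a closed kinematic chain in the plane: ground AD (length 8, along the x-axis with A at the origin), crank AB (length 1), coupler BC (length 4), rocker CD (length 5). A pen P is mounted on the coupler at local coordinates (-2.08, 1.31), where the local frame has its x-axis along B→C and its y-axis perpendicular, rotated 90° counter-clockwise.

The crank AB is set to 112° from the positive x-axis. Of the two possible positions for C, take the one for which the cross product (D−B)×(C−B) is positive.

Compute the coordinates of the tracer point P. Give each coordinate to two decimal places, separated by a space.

-2.74 1.58

A=(0,0), D=(8.00,0)
B = A + 1.00·(cos112°, sin112°) = (-0.3746, 0.9272)
|BD| = 8.4258
circle(B,4.00) ∩ circle(D,5.00): a=3.6788, h=1.5705
  candidates: C₊=(3.4547,2.0833) cross=13.232; C₋=(3.1090,-1.0386) cross=-13.232
  mode + wants cross > 0 → take C=(3.4547,2.0833) (cross=13.232)
ex = (C−B)/|BC| = (0.9573,0.2890); ey = (-0.2890,0.9573)
P = B + -2.08·ex + 1.31·ey = (-2.7445,1.5801)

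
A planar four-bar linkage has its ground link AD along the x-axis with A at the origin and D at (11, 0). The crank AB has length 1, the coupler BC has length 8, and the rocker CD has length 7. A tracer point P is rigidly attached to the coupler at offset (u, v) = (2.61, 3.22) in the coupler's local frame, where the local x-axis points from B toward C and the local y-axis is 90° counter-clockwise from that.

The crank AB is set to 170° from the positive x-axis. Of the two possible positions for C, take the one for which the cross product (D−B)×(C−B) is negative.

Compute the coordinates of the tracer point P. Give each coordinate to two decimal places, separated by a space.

A=(0,0), D=(11.00,0)
B = A + 1.00·(cos170°, sin170°) = (-0.9848, 0.1736)
|BD| = 11.9861
circle(B,8.00) ∩ circle(D,7.00): a=6.6188, h=4.4936
  candidates: C₊=(5.6984,4.5708) cross=53.860; C₋=(5.5682,-4.4153) cross=-53.860
  mode - wants cross < 0 → take C=(5.5682,-4.4153) (cross=-53.860)
ex = (C−B)/|BC| = (0.8191,-0.5736); ey = (0.5736,0.8191)
P = B + 2.61·ex + 3.22·ey = (3.0002,1.3141)

3.00 1.31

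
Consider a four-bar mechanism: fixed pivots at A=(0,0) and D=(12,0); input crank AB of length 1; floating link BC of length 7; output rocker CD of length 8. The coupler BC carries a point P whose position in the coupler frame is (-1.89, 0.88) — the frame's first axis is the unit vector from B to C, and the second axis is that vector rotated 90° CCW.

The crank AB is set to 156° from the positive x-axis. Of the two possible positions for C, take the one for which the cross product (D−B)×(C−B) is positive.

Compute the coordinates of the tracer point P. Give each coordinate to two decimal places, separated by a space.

-2.99 0.19

A=(0,0), D=(12.00,0)
B = A + 1.00·(cos156°, sin156°) = (-0.9135, 0.4067)
|BD| = 12.9199
circle(B,7.00) ∩ circle(D,8.00): a=5.8795, h=3.7989
  candidates: C₊=(5.0826,4.0187) cross=49.082; C₋=(4.8434,-3.5754) cross=-49.082
  mode + wants cross > 0 → take C=(5.0826,4.0187) (cross=49.082)
ex = (C−B)/|BC| = (0.8566,0.5160); ey = (-0.5160,0.8566)
P = B + -1.89·ex + 0.88·ey = (-2.9866,0.1853)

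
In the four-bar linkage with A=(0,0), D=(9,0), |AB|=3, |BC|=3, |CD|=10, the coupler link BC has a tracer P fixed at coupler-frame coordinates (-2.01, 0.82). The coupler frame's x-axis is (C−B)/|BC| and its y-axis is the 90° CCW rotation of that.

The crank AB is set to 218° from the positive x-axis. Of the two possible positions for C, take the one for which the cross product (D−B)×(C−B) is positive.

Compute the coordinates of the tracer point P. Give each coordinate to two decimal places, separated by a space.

-4.03 -3.24

A=(0,0), D=(9.00,0)
B = A + 3.00·(cos218°, sin218°) = (-2.3640, -1.8470)
|BD| = 11.5131
circle(B,3.00) ∩ circle(D,10.00): a=1.8046, h=2.3966
  candidates: C₊=(-0.9673,0.8080) cross=27.592; C₋=(-0.1984,-3.9230) cross=-27.592
  mode + wants cross > 0 → take C=(-0.9673,0.8080) (cross=27.592)
ex = (C−B)/|BC| = (0.4656,0.8850); ey = (-0.8850,0.4656)
P = B + -2.01·ex + 0.82·ey = (-4.0255,-3.2441)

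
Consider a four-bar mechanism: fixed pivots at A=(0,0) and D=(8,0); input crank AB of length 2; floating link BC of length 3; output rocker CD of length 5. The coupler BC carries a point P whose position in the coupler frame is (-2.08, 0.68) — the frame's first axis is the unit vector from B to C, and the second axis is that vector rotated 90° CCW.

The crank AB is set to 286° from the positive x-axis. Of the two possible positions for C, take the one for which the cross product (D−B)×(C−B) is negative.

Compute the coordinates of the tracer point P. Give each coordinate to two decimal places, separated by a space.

-1.44 -1.02

A=(0,0), D=(8.00,0)
B = A + 2.00·(cos286°, sin286°) = (0.5513, -1.9225)
|BD| = 7.6928
circle(B,3.00) ∩ circle(D,5.00): a=2.8065, h=1.0600
  candidates: C₊=(3.0038,-0.1948) cross=8.155; C₋=(3.5336,-2.2475) cross=-8.155
  mode - wants cross < 0 → take C=(3.5336,-2.2475) (cross=-8.155)
ex = (C−B)/|BC| = (0.9941,-0.1083); ey = (0.1083,0.9941)
P = B + -2.08·ex + 0.68·ey = (-1.4428,-1.0212)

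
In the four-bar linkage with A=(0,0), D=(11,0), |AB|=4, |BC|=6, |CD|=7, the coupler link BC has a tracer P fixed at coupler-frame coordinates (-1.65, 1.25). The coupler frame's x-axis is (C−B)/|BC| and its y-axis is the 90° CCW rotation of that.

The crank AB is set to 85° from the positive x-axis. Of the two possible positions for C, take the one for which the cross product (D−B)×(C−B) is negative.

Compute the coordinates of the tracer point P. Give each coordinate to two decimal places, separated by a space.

A=(0,0), D=(11.00,0)
B = A + 4.00·(cos85°, sin85°) = (0.3486, 3.9848)
|BD| = 11.3723
circle(B,6.00) ∩ circle(D,7.00): a=5.1146, h=3.1370
  candidates: C₊=(6.2382,5.1308) cross=35.675; C₋=(4.0398,-0.7455) cross=-35.675
  mode - wants cross < 0 → take C=(4.0398,-0.7455) (cross=-35.675)
ex = (C−B)/|BC| = (0.6152,-0.7884); ey = (0.7884,0.6152)
P = B + -1.65·ex + 1.25·ey = (0.3190,6.0546)

0.32 6.05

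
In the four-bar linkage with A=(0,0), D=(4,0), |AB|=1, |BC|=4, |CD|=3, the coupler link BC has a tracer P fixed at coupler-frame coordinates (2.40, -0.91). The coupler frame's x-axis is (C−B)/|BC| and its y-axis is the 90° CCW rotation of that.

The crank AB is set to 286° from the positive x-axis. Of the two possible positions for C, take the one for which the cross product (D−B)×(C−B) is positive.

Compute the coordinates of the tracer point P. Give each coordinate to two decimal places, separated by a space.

A=(0,0), D=(4.00,0)
B = A + 1.00·(cos286°, sin286°) = (0.2756, -0.9613)
|BD| = 3.8464
circle(B,4.00) ∩ circle(D,3.00): a=2.8331, h=2.8237
  candidates: C₊=(2.3132,2.4809) cross=10.861; C₋=(3.7246,-2.9873) cross=-10.861
  mode + wants cross > 0 → take C=(2.3132,2.4809) (cross=10.861)
ex = (C−B)/|BC| = (0.5094,0.8605); ey = (-0.8605,0.5094)
P = B + 2.40·ex + -0.91·ey = (2.2813,0.6405)

2.28 0.64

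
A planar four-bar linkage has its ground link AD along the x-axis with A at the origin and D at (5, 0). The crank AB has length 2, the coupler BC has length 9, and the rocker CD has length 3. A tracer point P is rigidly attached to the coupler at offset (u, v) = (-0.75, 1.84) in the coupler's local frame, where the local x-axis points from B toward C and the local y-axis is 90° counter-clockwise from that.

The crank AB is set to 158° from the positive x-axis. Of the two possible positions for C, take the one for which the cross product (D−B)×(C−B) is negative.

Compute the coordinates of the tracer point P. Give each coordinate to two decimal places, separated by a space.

-1.87 2.74

A=(0,0), D=(5.00,0)
B = A + 2.00·(cos158°, sin158°) = (-1.8544, 0.7492)
|BD| = 6.8952
circle(B,9.00) ∩ circle(D,3.00): a=8.6686, h=2.4197
  candidates: C₊=(7.0259,2.2127) cross=16.684; C₋=(6.5000,-2.5981) cross=-16.684
  mode - wants cross < 0 → take C=(6.5000,-2.5981) (cross=-16.684)
ex = (C−B)/|BC| = (0.9283,-0.3719); ey = (0.3719,0.9283)
P = B + -0.75·ex + 1.84·ey = (-1.8662,2.7362)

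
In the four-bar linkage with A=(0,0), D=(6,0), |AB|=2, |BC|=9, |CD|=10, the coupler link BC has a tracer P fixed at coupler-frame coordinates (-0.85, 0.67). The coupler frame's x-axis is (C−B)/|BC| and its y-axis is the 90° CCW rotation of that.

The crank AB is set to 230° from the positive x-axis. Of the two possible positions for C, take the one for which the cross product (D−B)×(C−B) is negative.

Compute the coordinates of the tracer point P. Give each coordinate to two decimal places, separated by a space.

-1.09 -0.47

A=(0,0), D=(6.00,0)
B = A + 2.00·(cos230°, sin230°) = (-1.2856, -1.5321)
|BD| = 7.4449
circle(B,9.00) ∩ circle(D,10.00): a=2.4464, h=8.6611
  candidates: C₊=(-0.6739,7.4471) cross=64.481; C₋=(2.8909,-9.5044) cross=-64.481
  mode - wants cross < 0 → take C=(2.8909,-9.5044) (cross=-64.481)
ex = (C−B)/|BC| = (0.4640,-0.8858); ey = (0.8858,0.4640)
P = B + -0.85·ex + 0.67·ey = (-1.0865,-0.4682)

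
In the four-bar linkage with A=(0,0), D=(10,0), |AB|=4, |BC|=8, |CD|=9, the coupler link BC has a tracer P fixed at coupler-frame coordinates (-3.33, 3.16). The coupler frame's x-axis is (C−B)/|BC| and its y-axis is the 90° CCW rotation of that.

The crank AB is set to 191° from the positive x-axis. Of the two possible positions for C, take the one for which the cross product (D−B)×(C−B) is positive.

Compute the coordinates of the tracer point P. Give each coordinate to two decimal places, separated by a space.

-8.51 -0.52

A=(0,0), D=(10.00,0)
B = A + 4.00·(cos191°, sin191°) = (-3.9265, -0.7632)
|BD| = 13.9474
circle(B,8.00) ∩ circle(D,9.00): a=6.3643, h=4.8473
  candidates: C₊=(2.1630,4.4250) cross=67.607; C₋=(2.6935,-5.2550) cross=-67.607
  mode + wants cross > 0 → take C=(2.1630,4.4250) (cross=67.607)
ex = (C−B)/|BC| = (0.7612,0.6485); ey = (-0.6485,0.7612)
P = B + -3.33·ex + 3.16·ey = (-8.5106,-0.5175)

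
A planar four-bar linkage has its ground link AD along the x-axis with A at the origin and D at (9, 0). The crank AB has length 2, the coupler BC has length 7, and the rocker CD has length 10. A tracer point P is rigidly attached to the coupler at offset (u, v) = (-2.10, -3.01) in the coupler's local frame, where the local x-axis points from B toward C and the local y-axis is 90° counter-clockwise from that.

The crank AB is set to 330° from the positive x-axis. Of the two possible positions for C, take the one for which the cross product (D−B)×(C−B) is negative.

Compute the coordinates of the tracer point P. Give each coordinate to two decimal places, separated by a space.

A=(0,0), D=(9.00,0)
B = A + 2.00·(cos330°, sin330°) = (1.7321, -1.0000)
|BD| = 7.3364
circle(B,7.00) ∩ circle(D,10.00): a=0.1924, h=6.9974
  candidates: C₊=(0.9689,5.9583) cross=51.336; C₋=(2.8764,-7.9058) cross=-51.336
  mode - wants cross < 0 → take C=(2.8764,-7.9058) (cross=-51.336)
ex = (C−B)/|BC| = (0.1635,-0.9865); ey = (0.9865,0.1635)
P = B + -2.10·ex + -3.01·ey = (-1.5808,0.5797)

-1.58 0.58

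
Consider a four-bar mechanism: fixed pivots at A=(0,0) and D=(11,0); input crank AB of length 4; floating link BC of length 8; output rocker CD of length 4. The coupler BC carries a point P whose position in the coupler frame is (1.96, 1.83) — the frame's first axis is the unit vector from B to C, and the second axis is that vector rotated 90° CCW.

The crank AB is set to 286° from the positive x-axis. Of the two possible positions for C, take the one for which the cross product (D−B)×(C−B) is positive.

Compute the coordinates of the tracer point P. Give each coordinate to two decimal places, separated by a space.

A=(0,0), D=(11.00,0)
B = A + 4.00·(cos286°, sin286°) = (1.1025, -3.8450)
|BD| = 10.6181
circle(B,8.00) ∩ circle(D,4.00): a=7.5693, h=2.5894
  candidates: C₊=(7.2205,1.3097) cross=27.495; C₋=(9.0958,-3.5177) cross=-27.495
  mode + wants cross > 0 → take C=(7.2205,1.3097) (cross=27.495)
ex = (C−B)/|BC| = (0.7647,0.6443); ey = (-0.6443,0.7647)
P = B + 1.96·ex + 1.83·ey = (1.4223,-1.1827)

1.42 -1.18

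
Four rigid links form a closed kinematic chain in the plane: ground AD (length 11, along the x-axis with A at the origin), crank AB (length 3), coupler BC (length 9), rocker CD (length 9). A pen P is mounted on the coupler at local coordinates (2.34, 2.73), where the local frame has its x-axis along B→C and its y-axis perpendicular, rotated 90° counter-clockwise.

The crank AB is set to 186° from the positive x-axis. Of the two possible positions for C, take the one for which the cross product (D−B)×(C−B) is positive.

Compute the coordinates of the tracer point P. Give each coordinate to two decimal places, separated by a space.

A=(0,0), D=(11.00,0)
B = A + 3.00·(cos186°, sin186°) = (-2.9836, -0.3136)
|BD| = 13.9871
circle(B,9.00) ∩ circle(D,9.00): a=6.9935, h=5.6648
  candidates: C₊=(3.8812,5.5066) cross=79.235; C₋=(4.1352,-5.8202) cross=-79.235
  mode + wants cross > 0 → take C=(3.8812,5.5066) (cross=79.235)
ex = (C−B)/|BC| = (0.7628,0.6467); ey = (-0.6467,0.7628)
P = B + 2.34·ex + 2.73·ey = (-2.9642,3.2820)

-2.96 3.28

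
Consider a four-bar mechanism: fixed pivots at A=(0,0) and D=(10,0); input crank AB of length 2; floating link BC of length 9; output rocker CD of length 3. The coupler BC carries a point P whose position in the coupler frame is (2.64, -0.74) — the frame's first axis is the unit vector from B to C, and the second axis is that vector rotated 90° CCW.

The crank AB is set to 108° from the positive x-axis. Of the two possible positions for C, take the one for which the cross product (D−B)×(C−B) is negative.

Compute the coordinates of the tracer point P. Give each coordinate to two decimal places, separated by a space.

1.49 0.14

A=(0,0), D=(10.00,0)
B = A + 2.00·(cos108°, sin108°) = (-0.6180, 1.9021)
|BD| = 10.7871
circle(B,9.00) ∩ circle(D,3.00): a=8.7309, h=2.1845
  candidates: C₊=(8.3612,2.5128) cross=23.564; C₋=(7.5908,-1.7877) cross=-23.564
  mode - wants cross < 0 → take C=(7.5908,-1.7877) (cross=-23.564)
ex = (C−B)/|BC| = (0.9121,-0.4100); ey = (0.4100,0.9121)
P = B + 2.64·ex + -0.74·ey = (1.4865,0.1448)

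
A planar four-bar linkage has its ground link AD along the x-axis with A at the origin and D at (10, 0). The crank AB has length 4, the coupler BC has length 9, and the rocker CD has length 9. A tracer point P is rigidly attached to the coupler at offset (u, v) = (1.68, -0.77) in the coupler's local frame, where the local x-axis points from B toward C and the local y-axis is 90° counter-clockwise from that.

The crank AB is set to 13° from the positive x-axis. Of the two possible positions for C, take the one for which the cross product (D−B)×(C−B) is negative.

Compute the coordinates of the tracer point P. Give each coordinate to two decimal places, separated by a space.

3.48 -0.90

A=(0,0), D=(10.00,0)
B = A + 4.00·(cos13°, sin13°) = (3.8975, 0.8998)
|BD| = 6.1685
circle(B,9.00) ∩ circle(D,9.00): a=3.0843, h=8.4550
  candidates: C₊=(8.1821,8.8145) cross=52.155; C₋=(5.7154,-7.9147) cross=-52.155
  mode - wants cross < 0 → take C=(5.7154,-7.9147) (cross=-52.155)
ex = (C−B)/|BC| = (0.2020,-0.9794); ey = (0.9794,0.2020)
P = B + 1.68·ex + -0.77·ey = (3.4827,-0.9011)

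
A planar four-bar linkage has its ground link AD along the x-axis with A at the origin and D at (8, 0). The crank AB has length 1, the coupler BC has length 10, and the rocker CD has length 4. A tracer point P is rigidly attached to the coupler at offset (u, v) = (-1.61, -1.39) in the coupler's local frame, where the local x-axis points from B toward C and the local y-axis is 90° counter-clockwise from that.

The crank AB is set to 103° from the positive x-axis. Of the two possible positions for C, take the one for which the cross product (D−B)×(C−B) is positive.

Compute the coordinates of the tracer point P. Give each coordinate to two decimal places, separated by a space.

-1.39 -0.81

A=(0,0), D=(8.00,0)
B = A + 1.00·(cos103°, sin103°) = (-0.2250, 0.9744)
|BD| = 8.2825
circle(B,10.00) ∩ circle(D,4.00): a=9.2122, h=3.8905
  candidates: C₊=(9.3809,3.7541) cross=32.223; C₋=(8.4656,-3.9728) cross=-32.223
  mode + wants cross > 0 → take C=(9.3809,3.7541) (cross=32.223)
ex = (C−B)/|BC| = (0.9606,0.2780); ey = (-0.2780,0.9606)
P = B + -1.61·ex + -1.39·ey = (-1.3851,-0.8084)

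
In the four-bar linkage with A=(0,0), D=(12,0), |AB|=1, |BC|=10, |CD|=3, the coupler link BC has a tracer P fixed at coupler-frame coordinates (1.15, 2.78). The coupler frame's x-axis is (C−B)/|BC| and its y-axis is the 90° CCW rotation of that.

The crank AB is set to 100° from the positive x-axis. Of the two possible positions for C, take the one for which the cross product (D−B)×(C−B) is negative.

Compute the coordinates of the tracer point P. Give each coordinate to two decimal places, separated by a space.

A=(0,0), D=(12.00,0)
B = A + 1.00·(cos100°, sin100°) = (-0.1736, 0.9848)
|BD| = 12.2134
circle(B,10.00) ∩ circle(D,3.00): a=9.8321, h=1.8247
  candidates: C₊=(9.7736,2.0107) cross=22.285; C₋=(9.4793,-1.6267) cross=-22.285
  mode - wants cross < 0 → take C=(9.4793,-1.6267) (cross=-22.285)
ex = (C−B)/|BC| = (0.9653,-0.2612); ey = (0.2612,0.9653)
P = B + 1.15·ex + 2.78·ey = (1.6624,3.3680)

1.66 3.37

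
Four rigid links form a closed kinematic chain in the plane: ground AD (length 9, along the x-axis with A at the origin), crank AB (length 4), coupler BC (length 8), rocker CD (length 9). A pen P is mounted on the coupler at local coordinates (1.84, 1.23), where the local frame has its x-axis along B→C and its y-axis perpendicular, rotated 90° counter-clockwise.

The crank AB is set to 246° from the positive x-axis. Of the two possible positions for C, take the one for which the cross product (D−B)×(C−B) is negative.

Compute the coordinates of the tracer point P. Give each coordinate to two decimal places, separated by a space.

A=(0,0), D=(9.00,0)
B = A + 4.00·(cos246°, sin246°) = (-1.6269, -3.6542)
|BD| = 11.2377
circle(B,8.00) ∩ circle(D,9.00): a=4.8624, h=6.3527
  candidates: C₊=(0.9055,3.9344) cross=71.389; C₋=(5.0370,-8.0805) cross=-71.389
  mode - wants cross < 0 → take C=(5.0370,-8.0805) (cross=-71.389)
ex = (C−B)/|BC| = (0.8330,-0.5533); ey = (0.5533,0.8330)
P = B + 1.84·ex + 1.23·ey = (0.5863,-3.6477)

0.59 -3.65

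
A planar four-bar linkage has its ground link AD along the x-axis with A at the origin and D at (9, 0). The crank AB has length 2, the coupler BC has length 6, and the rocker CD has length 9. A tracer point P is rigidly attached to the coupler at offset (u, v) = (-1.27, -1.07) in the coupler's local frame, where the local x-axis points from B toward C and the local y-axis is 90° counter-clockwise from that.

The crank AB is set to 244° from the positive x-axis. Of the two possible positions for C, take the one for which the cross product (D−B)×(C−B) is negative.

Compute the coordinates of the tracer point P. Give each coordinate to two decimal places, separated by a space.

-2.50 -1.45

A=(0,0), D=(9.00,0)
B = A + 2.00·(cos244°, sin244°) = (-0.8767, -1.7976)
|BD| = 10.0390
circle(B,6.00) ∩ circle(D,9.00): a=2.7782, h=5.3180
  candidates: C₊=(0.9043,3.9320) cross=53.388; C₋=(2.8088,-6.5322) cross=-53.388
  mode - wants cross < 0 → take C=(2.8088,-6.5322) (cross=-53.388)
ex = (C−B)/|BC| = (0.6143,-0.7891); ey = (0.7891,0.6143)
P = B + -1.27·ex + -1.07·ey = (-2.5012,-1.4527)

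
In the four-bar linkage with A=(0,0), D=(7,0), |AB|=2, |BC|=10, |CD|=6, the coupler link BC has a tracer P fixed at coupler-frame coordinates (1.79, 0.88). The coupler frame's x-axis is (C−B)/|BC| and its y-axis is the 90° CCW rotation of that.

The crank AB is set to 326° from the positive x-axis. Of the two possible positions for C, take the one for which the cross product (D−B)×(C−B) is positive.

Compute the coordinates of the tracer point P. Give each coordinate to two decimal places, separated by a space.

A=(0,0), D=(7.00,0)
B = A + 2.00·(cos326°, sin326°) = (1.6581, -1.1184)
|BD| = 5.4577
circle(B,10.00) ∩ circle(D,6.00): a=8.5921, h=5.1162
  candidates: C₊=(9.0194,5.6499) cross=27.923; C₋=(11.1162,-4.3654) cross=-27.923
  mode + wants cross > 0 → take C=(9.0194,5.6499) (cross=27.923)
ex = (C−B)/|BC| = (0.7361,0.6768); ey = (-0.6768,0.7361)
P = B + 1.79·ex + 0.88·ey = (2.3801,0.7409)

2.38 0.74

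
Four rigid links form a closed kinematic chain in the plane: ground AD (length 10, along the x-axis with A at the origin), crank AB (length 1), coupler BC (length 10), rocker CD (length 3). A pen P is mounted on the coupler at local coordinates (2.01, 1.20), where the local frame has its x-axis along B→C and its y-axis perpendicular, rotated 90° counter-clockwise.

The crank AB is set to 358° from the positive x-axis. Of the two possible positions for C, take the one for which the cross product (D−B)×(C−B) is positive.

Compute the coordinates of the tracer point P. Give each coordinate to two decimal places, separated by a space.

2.56 1.71

A=(0,0), D=(10.00,0)
B = A + 1.00·(cos358°, sin358°) = (0.9994, -0.0349)
|BD| = 9.0007
circle(B,10.00) ∩ circle(D,3.00): a=9.5555, h=2.9482
  candidates: C₊=(10.5434,2.9504) cross=26.536; C₋=(10.5663,-2.9461) cross=-26.536
  mode + wants cross > 0 → take C=(10.5434,2.9504) (cross=26.536)
ex = (C−B)/|BC| = (0.9544,0.2985); ey = (-0.2985,0.9544)
P = B + 2.01·ex + 1.20·ey = (2.5595,1.7104)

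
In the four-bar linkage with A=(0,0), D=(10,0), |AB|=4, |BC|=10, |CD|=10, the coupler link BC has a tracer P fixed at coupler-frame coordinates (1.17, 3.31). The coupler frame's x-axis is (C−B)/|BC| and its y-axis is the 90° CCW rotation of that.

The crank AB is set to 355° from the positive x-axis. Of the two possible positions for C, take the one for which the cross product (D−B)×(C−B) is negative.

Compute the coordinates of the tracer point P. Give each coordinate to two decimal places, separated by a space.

7.49 -0.26

A=(0,0), D=(10.00,0)
B = A + 4.00·(cos355°, sin355°) = (3.9848, -0.3486)
|BD| = 6.0253
circle(B,10.00) ∩ circle(D,10.00): a=3.0127, h=9.5354
  candidates: C₊=(6.4407,9.3451) cross=57.454; C₋=(7.5441,-9.6937) cross=-57.454
  mode - wants cross < 0 → take C=(7.5441,-9.6937) (cross=-57.454)
ex = (C−B)/|BC| = (0.3559,-0.9345); ey = (0.9345,0.3559)
P = B + 1.17·ex + 3.31·ey = (7.4945,-0.2639)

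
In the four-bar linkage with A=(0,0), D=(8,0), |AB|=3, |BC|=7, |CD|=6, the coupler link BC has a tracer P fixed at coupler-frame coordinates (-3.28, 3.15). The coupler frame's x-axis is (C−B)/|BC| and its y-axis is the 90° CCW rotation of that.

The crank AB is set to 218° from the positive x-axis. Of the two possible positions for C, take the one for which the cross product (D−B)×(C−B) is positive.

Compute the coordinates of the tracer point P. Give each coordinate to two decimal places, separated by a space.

-6.91 -1.78

A=(0,0), D=(8.00,0)
B = A + 3.00·(cos218°, sin218°) = (-2.3640, -1.8470)
|BD| = 10.5273
circle(B,7.00) ∩ circle(D,6.00): a=5.8811, h=3.7964
  candidates: C₊=(2.7598,2.9223) cross=39.966; C₋=(4.0919,-4.5527) cross=-39.966
  mode + wants cross > 0 → take C=(2.7598,2.9223) (cross=39.966)
ex = (C−B)/|BC| = (0.7320,0.6813); ey = (-0.6813,0.7320)
P = B + -3.28·ex + 3.15·ey = (-6.9111,-1.7760)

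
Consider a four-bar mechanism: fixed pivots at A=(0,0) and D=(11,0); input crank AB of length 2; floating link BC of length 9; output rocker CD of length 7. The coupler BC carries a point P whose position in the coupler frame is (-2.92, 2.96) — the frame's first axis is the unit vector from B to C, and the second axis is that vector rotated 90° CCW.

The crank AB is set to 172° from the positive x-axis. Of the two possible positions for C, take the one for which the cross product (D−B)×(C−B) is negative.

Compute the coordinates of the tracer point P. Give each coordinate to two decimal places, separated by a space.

A=(0,0), D=(11.00,0)
B = A + 2.00·(cos172°, sin172°) = (-1.9805, 0.2783)
|BD| = 12.9835
circle(B,9.00) ∩ circle(D,7.00): a=7.7241, h=4.6194
  candidates: C₊=(5.8408,4.7310) cross=59.975; C₋=(5.6427,-4.5055) cross=-59.975
  mode - wants cross < 0 → take C=(5.6427,-4.5055) (cross=-59.975)
ex = (C−B)/|BC| = (0.8470,-0.5315); ey = (0.5315,0.8470)
P = B + -2.92·ex + 2.96·ey = (-2.8805,4.3377)

-2.88 4.34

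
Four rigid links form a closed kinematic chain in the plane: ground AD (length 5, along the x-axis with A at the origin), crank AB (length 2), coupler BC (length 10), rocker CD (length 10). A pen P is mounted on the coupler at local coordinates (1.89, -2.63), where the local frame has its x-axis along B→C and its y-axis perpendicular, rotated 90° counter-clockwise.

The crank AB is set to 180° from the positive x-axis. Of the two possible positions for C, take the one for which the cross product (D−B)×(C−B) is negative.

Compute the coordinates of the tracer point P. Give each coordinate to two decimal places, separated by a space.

A=(0,0), D=(5.00,0)
B = A + 2.00·(cos180°, sin180°) = (-2.0000, 0.0000)
|BD| = 7.0000
circle(B,10.00) ∩ circle(D,10.00): a=3.5000, h=9.3675
  candidates: C₊=(1.5000,9.3675) cross=65.572; C₋=(1.5000,-9.3675) cross=-65.572
  mode - wants cross < 0 → take C=(1.5000,-9.3675) (cross=-65.572)
ex = (C−B)/|BC| = (0.3500,-0.9367); ey = (0.9367,0.3500)
P = B + 1.89·ex + -2.63·ey = (-3.8022,-2.6910)

-3.80 -2.69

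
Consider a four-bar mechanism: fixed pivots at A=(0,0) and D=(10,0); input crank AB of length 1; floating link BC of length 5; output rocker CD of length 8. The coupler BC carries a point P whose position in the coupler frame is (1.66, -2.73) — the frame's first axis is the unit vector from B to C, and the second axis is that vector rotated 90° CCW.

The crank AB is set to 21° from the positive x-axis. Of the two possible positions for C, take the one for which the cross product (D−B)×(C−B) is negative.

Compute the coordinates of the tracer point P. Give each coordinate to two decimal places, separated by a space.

-0.78 -2.34

A=(0,0), D=(10.00,0)
B = A + 1.00·(cos21°, sin21°) = (0.9336, 0.3584)
|BD| = 9.0735
circle(B,5.00) ∩ circle(D,8.00): a=2.3876, h=4.3931
  candidates: C₊=(3.4929,4.6537) cross=39.861; C₋=(3.1458,-4.1256) cross=-39.861
  mode - wants cross < 0 → take C=(3.1458,-4.1256) (cross=-39.861)
ex = (C−B)/|BC| = (0.4425,-0.8968); ey = (0.8968,0.4425)
P = B + 1.66·ex + -2.73·ey = (-0.7802,-2.3382)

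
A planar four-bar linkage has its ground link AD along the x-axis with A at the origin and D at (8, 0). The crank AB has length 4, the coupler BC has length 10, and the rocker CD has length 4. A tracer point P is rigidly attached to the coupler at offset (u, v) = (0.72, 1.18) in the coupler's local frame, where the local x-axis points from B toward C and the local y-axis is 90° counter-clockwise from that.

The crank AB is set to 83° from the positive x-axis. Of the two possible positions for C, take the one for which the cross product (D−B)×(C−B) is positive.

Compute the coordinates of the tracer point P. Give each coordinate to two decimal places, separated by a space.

A=(0,0), D=(8.00,0)
B = A + 4.00·(cos83°, sin83°) = (0.4875, 3.9702)
|BD| = 8.4971
circle(B,10.00) ∩ circle(D,4.00): a=9.1914, h=3.9393
  candidates: C₊=(10.4545,3.1584) cross=33.472; C₋=(6.7733,-3.8073) cross=-33.472
  mode + wants cross > 0 → take C=(10.4545,3.1584) (cross=33.472)
ex = (C−B)/|BC| = (0.9967,-0.0812); ey = (0.0812,0.9967)
P = B + 0.72·ex + 1.18·ey = (1.3009,5.0878)

1.30 5.09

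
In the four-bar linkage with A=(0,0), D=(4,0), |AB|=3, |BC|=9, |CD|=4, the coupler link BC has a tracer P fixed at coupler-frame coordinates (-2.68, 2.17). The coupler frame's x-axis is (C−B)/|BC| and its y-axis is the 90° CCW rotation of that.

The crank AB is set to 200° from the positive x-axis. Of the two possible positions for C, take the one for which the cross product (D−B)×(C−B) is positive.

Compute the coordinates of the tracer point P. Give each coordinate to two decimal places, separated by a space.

-6.25 -0.70

A=(0,0), D=(4.00,0)
B = A + 3.00·(cos200°, sin200°) = (-2.8191, -1.0261)
|BD| = 6.8958
circle(B,9.00) ∩ circle(D,4.00): a=8.1609, h=3.7947
  candidates: C₊=(4.6864,3.9407) cross=26.168; C₋=(5.8156,-3.5642) cross=-26.168
  mode + wants cross > 0 → take C=(4.6864,3.9407) (cross=26.168)
ex = (C−B)/|BC| = (0.8339,0.5519); ey = (-0.5519,0.8339)
P = B + -2.68·ex + 2.17·ey = (-6.2516,-0.6954)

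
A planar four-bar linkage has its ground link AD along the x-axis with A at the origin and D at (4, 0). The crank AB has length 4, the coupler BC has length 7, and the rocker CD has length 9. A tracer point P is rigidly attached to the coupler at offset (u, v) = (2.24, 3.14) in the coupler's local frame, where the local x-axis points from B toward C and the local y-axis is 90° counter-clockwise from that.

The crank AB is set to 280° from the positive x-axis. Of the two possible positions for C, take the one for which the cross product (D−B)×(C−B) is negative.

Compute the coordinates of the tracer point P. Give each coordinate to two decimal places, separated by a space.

A=(0,0), D=(4.00,0)
B = A + 4.00·(cos280°, sin280°) = (0.6946, -3.9392)
|BD| = 5.1423
circle(B,7.00) ∩ circle(D,9.00): a=-0.5403, h=6.9791
  candidates: C₊=(-4.9990,0.1330) cross=35.889; C₋=(5.6936,-8.8392) cross=-35.889
  mode - wants cross < 0 → take C=(5.6936,-8.8392) (cross=-35.889)
ex = (C−B)/|BC| = (0.7141,-0.7000); ey = (0.7000,0.7141)
P = B + 2.24·ex + 3.14·ey = (4.4923,-3.2648)

4.49 -3.26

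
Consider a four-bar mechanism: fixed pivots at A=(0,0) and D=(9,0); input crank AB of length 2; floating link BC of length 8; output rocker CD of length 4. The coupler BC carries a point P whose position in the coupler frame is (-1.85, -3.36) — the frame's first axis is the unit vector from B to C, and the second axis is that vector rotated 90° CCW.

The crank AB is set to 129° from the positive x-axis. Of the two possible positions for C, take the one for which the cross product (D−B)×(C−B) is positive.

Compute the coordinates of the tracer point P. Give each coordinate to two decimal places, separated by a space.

-2.39 -2.11

A=(0,0), D=(9.00,0)
B = A + 2.00·(cos129°, sin129°) = (-1.2586, 1.5543)
|BD| = 10.3757
circle(B,8.00) ∩ circle(D,4.00): a=7.5010, h=2.7813
  candidates: C₊=(6.5743,3.1806) cross=28.858; C₋=(5.7410,-2.3193) cross=-28.858
  mode + wants cross > 0 → take C=(6.5743,3.1806) (cross=28.858)
ex = (C−B)/|BC| = (0.9791,0.2033); ey = (-0.2033,0.9791)
P = B + -1.85·ex + -3.36·ey = (-2.3870,-2.1116)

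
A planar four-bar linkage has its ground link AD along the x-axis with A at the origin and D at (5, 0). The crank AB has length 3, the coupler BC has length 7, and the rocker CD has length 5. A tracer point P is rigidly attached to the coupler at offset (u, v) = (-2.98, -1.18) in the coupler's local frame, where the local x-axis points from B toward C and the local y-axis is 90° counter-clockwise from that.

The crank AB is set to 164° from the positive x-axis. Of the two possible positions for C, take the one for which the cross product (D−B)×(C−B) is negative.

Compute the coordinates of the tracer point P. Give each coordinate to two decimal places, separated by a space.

-5.84 2.07

A=(0,0), D=(5.00,0)
B = A + 3.00·(cos164°, sin164°) = (-2.8838, 0.8269)
|BD| = 7.9270
circle(B,7.00) ∩ circle(D,5.00): a=5.4773, h=4.3588
  candidates: C₊=(3.0183,4.5905) cross=34.552; C₋=(2.1090,-4.0795) cross=-34.552
  mode - wants cross < 0 → take C=(2.1090,-4.0795) (cross=-34.552)
ex = (C−B)/|BC| = (0.7133,-0.7009); ey = (0.7009,0.7133)
P = B + -2.98·ex + -1.18·ey = (-5.8363,2.0740)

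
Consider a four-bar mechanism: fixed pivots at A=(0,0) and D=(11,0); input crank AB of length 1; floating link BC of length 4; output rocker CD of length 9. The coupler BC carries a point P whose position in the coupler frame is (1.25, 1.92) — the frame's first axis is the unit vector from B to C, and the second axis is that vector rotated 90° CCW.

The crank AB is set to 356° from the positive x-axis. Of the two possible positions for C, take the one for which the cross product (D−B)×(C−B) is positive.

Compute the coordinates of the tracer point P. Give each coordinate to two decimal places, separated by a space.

A=(0,0), D=(11.00,0)
B = A + 1.00·(cos356°, sin356°) = (0.9976, -0.0698)
|BD| = 10.0027
circle(B,4.00) ∩ circle(D,9.00): a=1.7522, h=3.5958
  candidates: C₊=(2.7247,3.5382) cross=35.968; C₋=(2.7748,-3.6532) cross=-35.968
  mode + wants cross > 0 → take C=(2.7247,3.5382) (cross=35.968)
ex = (C−B)/|BC| = (0.4318,0.9020); ey = (-0.9020,0.4318)
P = B + 1.25·ex + 1.92·ey = (-0.1945,1.8867)

-0.19 1.89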